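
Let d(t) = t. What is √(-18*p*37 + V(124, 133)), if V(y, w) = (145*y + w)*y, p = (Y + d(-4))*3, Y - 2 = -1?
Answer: √2252006 ≈ 1500.7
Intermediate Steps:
Y = 1 (Y = 2 - 1 = 1)
p = -9 (p = (1 - 4)*3 = -3*3 = -9)
V(y, w) = y*(w + 145*y) (V(y, w) = (w + 145*y)*y = y*(w + 145*y))
√(-18*p*37 + V(124, 133)) = √(-18*(-9)*37 + 124*(133 + 145*124)) = √(162*37 + 124*(133 + 17980)) = √(5994 + 124*18113) = √(5994 + 2246012) = √2252006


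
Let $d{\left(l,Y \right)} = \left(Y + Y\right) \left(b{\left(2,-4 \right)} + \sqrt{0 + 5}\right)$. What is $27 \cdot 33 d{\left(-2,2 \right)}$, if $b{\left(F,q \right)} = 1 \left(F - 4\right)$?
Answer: $-7128 + 3564 \sqrt{5} \approx 841.35$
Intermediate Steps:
$b{\left(F,q \right)} = -4 + F$ ($b{\left(F,q \right)} = 1 \left(-4 + F\right) = -4 + F$)
$d{\left(l,Y \right)} = 2 Y \left(-2 + \sqrt{5}\right)$ ($d{\left(l,Y \right)} = \left(Y + Y\right) \left(\left(-4 + 2\right) + \sqrt{0 + 5}\right) = 2 Y \left(-2 + \sqrt{5}\right)$)
$27 \cdot 33 d{\left(-2,2 \right)} = 27 \cdot 33 \cdot 2 \cdot 2 \left(-2 + \sqrt{5}\right) = 891 \left(-8 + 4 \sqrt{5}\right) = -7128 + 3564 \sqrt{5}$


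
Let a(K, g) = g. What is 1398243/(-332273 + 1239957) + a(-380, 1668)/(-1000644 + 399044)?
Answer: 52479310743/34128918400 ≈ 1.5377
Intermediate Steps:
1398243/(-332273 + 1239957) + a(-380, 1668)/(-1000644 + 399044) = 1398243/(-332273 + 1239957) + 1668/(-1000644 + 399044) = 1398243/907684 + 1668/(-601600) = 1398243*(1/907684) + 1668*(-1/601600) = 1398243/907684 - 417/150400 = 52479310743/34128918400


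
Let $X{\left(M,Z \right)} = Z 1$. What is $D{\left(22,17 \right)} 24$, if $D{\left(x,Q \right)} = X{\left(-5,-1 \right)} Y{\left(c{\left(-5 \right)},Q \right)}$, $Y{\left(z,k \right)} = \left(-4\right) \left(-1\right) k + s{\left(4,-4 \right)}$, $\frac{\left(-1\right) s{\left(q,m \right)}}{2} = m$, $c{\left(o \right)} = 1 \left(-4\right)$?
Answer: $-1824$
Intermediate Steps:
$c{\left(o \right)} = -4$
$s{\left(q,m \right)} = - 2 m$
$X{\left(M,Z \right)} = Z$
$Y{\left(z,k \right)} = 8 + 4 k$ ($Y{\left(z,k \right)} = \left(-4\right) \left(-1\right) k - -8 = 4 k + 8 = 8 + 4 k$)
$D{\left(x,Q \right)} = -8 - 4 Q$ ($D{\left(x,Q \right)} = - (8 + 4 Q) = -8 - 4 Q$)
$D{\left(22,17 \right)} 24 = \left(-8 - 68\right) 24 = \left(-76\right) 24 = -1824$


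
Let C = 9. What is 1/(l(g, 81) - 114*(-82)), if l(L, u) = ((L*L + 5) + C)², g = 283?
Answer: 1/6416499957 ≈ 1.5585e-10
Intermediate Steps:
l(L, u) = (14 + L²)² (l(L, u) = ((L*L + 5) + 9)² = ((L² + 5) + 9)² = ((5 + L²) + 9)² = (14 + L²)²)
1/(l(g, 81) - 114*(-82)) = 1/((14 + 283²)² - 114*(-82)) = 1/((14 + 80089)² + 9348) = 1/(80103² + 9348) = 1/(6416490609 + 9348) = 1/6416499957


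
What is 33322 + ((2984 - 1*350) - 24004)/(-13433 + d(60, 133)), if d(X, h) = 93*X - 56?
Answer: 263565068/7909 ≈ 33325.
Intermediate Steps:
d(X, h) = -56 + 93*X
33322 + ((2984 - 1*350) - 24004)/(-13433 + d(60, 133)) = 33322 + ((2984 - 1*350) - 24004)/(-13433 + (-56 + 93*60)) = 33322 + ((2984 - 350) - 24004)/(-13433 + (-56 + 5580)) = 33322 + (2634 - 24004)/(-13433 + 5524) = 33322 - 21370/(-7909) = 33322 - 21370*(-1/7909) = 33322 + 21370/7909 = 263565068/7909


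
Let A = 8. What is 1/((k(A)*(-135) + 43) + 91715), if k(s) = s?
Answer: 1/90678 ≈ 1.1028e-5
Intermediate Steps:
1/((k(A)*(-135) + 43) + 91715) = 1/((8*(-135) + 43) + 91715) = 1/((-1080 + 43) + 91715) = 1/(-1037 + 91715) = 1/90678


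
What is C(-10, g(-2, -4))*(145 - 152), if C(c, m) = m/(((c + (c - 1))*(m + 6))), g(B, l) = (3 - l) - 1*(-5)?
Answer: 2/9 ≈ 0.22222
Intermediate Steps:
g(B, l) = 8 - l (g(B, l) = (3 - l) + 5 = 8 - l)
C(c, m) = m/((-1 + 2*c)*(6 + m)) (C(c, m) = m/(((c + (-1 + c))*(6 + m))) = m/(((-1 + 2*c)*(6 + m))) = m*(1/((-1 + 2*c)*(6 + m))) = m/((-1 + 2*c)*(6 + m)))
C(-10, g(-2, -4))*(145 - 152) = ((8 - 1*(-4))/(-6 - (8 - 1*(-4)) + 12*(-10) + 2*(-10)*(8 - 1*(-4))))*(145 - 152) = ((8 + 4)/(-6 - (8 + 4) - 120 + 2*(-10)*(8 + 4)))*(-7) = (12/(-6 - 1*12 - 120 + 2*(-10)*12))*(-7) = (12/(-6 - 12 - 120 - 240))*(-7) = (12/(-378))*(-7) = (12*(-1/378))*(-7) = -2/63*(-7) = 2/9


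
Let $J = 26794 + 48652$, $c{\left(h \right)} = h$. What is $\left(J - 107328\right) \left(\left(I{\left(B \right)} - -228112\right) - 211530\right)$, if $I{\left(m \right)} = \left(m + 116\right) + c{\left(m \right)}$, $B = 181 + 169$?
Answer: $-554683036$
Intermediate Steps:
$B = 350$
$J = 75446$
$I{\left(m \right)} = 116 + 2 m$ ($I{\left(m \right)} = \left(m + 116\right) + m = \left(116 + m\right) + m = 116 + 2 m$)
$\left(J - 107328\right) \left(\left(I{\left(B \right)} - -228112\right) - 211530\right) = \left(75446 - 107328\right) \left(\left(\left(116 + 2 \cdot 350\right) - -228112\right) - 211530\right) = - 31882 \left(\left(\left(116 + 700\right) + 228112\right) - 211530\right) = - 31882 \left(\left(816 + 228112\right) - 211530\right) = - 31882 \left(228928 - 211530\right) = \left(-31882\right) 17398 = -554683036$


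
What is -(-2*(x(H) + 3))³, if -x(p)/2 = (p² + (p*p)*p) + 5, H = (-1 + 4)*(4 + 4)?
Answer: -191242355791544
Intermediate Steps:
H = 24 (H = 3*8 = 24)
x(p) = -10 - 2*p² - 2*p³ (x(p) = -2*((p² + (p*p)*p) + 5) = -2*((p² + p²*p) + 5) = -2*((p² + p³) + 5) = -2*(5 + p² + p³) = -10 - 2*p² - 2*p³)
-(-2*(x(H) + 3))³ = -(-2*((-10 - 2*24² - 2*24³) + 3))³ = -(-2*((-10 - 2*576 - 2*13824) + 3))³ = -(-2*((-10 - 1152 - 27648) + 3))³ = -(-2*(-28810 + 3))³ = -(-2*(-28807))³ = -1*57614³ = -1*191242355791544 = -191242355791544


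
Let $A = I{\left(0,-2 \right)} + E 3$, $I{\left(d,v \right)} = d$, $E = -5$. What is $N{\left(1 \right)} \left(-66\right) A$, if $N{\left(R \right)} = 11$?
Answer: $10890$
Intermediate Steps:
$A = -15$ ($A = 0 - 15 = -15$)
$N{\left(1 \right)} \left(-66\right) A = 11 \left(-66\right) \left(-15\right) = \left(-726\right) \left(-15\right) = 10890$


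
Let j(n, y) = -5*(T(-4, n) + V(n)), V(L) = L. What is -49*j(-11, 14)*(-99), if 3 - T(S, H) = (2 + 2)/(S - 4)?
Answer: 363825/2 ≈ 1.8191e+5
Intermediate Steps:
T(S, H) = 3 - 4/(-4 + S) (T(S, H) = 3 - (2 + 2)/(S - 4) = 3 - 4/(-4 + S))
j(n, y) = -35/2 - 5*n (j(n, y) = -5*((-16 + 3*(-4))/(-4 - 4) + n) = -5*((-16 - 12)/(-8) + n) = -5*(-⅛*(-28) + n) = -5*(7/2 + n) = -35/2 - 5*n)
-49*j(-11, 14)*(-99) = -49*(-35/2 - 5*(-11))*(-99) = -49*(-35/2 + 55)*(-99) = -49*75/2*(-99) = -3675/2*(-99) = 363825/2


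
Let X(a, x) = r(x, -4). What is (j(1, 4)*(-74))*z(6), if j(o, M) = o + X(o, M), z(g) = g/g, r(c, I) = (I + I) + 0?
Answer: 518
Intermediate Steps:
r(c, I) = 2*I (r(c, I) = 2*I + 0 = 2*I)
z(g) = 1
X(a, x) = -8 (X(a, x) = 2*(-4) = -8)
j(o, M) = -8 + o (j(o, M) = o - 8 = -8 + o)
(j(1, 4)*(-74))*z(6) = ((-8 + 1)*(-74))*1 = -7*(-74)*1 = 518*1 = 518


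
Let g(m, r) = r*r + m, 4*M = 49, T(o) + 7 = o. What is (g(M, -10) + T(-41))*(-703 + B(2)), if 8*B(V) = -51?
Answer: -1458475/32 ≈ -45577.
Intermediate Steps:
T(o) = -7 + o
B(V) = -51/8 (B(V) = (1/8)*(-51) = -51/8)
M = 49/4 (M = (1/4)*49 = 49/4 ≈ 12.250)
g(m, r) = m + r**2 (g(m, r) = r**2 + m = m + r**2)
(g(M, -10) + T(-41))*(-703 + B(2)) = ((49/4 + (-10)**2) + (-7 - 41))*(-703 - 51/8) = ((49/4 + 100) - 48)*(-5675/8) = (449/4 - 48)*(-5675/8) = (257/4)*(-5675/8) = -1458475/32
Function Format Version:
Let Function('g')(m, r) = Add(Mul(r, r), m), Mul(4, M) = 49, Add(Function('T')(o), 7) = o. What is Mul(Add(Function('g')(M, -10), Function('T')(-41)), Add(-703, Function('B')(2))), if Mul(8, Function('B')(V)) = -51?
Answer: Rational(-1458475, 32) ≈ -45577.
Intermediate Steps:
Function('T')(o) = Add(-7, o)
Function('B')(V) = Rational(-51, 8) (Function('B')(V) = Mul(Rational(1, 8), -51) = Rational(-51, 8))
M = Rational(49, 4) (M = Mul(Rational(1, 4), 49) = Rational(49, 4) ≈ 12.250)
Function('g')(m, r) = Add(m, Pow(r, 2)) (Function('g')(m, r) = Add(Pow(r, 2), m) = Add(m, Pow(r, 2)))
Mul(Add(Function('g')(M, -10), Function('T')(-41)), Add(-703, Function('B')(2))) = Mul(Add(Add(Rational(49, 4), Pow(-10, 2)), Add(-7, -41)), Add(-703, Rational(-51, 8))) = Mul(Add(Add(Rational(49, 4), 100), -48), Rational(-5675, 8)) = Mul(Add(Rational(449, 4), -48), Rational(-5675, 8)) = Mul(Rational(257, 4), Rational(-5675, 8)) = Rational(-1458475, 32)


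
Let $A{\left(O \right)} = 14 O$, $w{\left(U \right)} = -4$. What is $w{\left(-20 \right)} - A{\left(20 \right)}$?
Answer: $-284$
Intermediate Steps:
$w{\left(-20 \right)} - A{\left(20 \right)} = -4 - 14 \cdot 20 = -4 - 280 = -284$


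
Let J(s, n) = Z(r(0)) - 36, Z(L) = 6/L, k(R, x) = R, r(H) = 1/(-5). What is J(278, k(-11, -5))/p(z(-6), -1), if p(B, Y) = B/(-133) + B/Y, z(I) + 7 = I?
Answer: -4389/871 ≈ -5.0390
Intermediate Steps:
r(H) = -1/5
z(I) = -7 + I
p(B, Y) = -B/133 + B/Y (p(B, Y) = B*(-1/133) + B/Y = -B/133 + B/Y)
J(s, n) = -66 (J(s, n) = 6/(-1/5) - 36 = 6*(-5) - 36 = -30 - 36 = -66)
J(278, k(-11, -5))/p(z(-6), -1) = -66/(-(-7 - 6)/133 + (-7 - 6)/(-1)) = -66/(-1/133*(-13) - 13*(-1)) = -66/(13/133 + 13) = -66/1742/133 = -66*133/1742 = -4389/871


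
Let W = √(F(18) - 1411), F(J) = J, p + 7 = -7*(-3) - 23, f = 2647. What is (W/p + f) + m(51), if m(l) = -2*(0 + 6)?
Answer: 2635 - I*√1393/9 ≈ 2635.0 - 4.147*I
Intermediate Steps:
m(l) = -12 (m(l) = -2*6 = -12)
p = -9 (p = -7 + (-7*(-3) - 23) = -7 + (21 - 23) = -7 - 2 = -9)
W = I*√1393 (W = √(18 - 1411) = √(-1393) = I*√1393 ≈ 37.323*I)
(W/p + f) + m(51) = ((I*√1393)/(-9) + 2647) - 12 = ((I*√1393)*(-⅑) + 2647) - 12 = (-I*√1393/9 + 2647) - 12 = (2647 - I*√1393/9) - 12 = 2635 - I*√1393/9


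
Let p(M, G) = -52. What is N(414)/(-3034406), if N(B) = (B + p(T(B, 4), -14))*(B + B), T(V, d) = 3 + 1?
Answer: -149868/1517203 ≈ -0.098779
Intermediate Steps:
T(V, d) = 4
N(B) = 2*B*(-52 + B) (N(B) = (B - 52)*(B + B) = (-52 + B)*(2*B) = 2*B*(-52 + B))
N(414)/(-3034406) = (2*414*(-52 + 414))/(-3034406) = (2*414*362)*(-1/3034406) = 299736*(-1/3034406) = -149868/1517203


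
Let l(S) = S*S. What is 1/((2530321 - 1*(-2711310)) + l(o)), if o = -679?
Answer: 1/5702672 ≈ 1.7536e-7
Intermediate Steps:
l(S) = S²
1/((2530321 - 1*(-2711310)) + l(o)) = 1/((2530321 - 1*(-2711310)) + (-679)²) = 1/((2530321 + 2711310) + 461041) = 1/(5241631 + 461041) = 1/5702672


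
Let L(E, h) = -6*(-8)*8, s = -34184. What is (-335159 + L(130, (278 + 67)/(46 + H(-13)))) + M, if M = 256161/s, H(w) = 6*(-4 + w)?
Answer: -11444204761/34184 ≈ -3.3478e+5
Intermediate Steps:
H(w) = -24 + 6*w
M = -256161/34184 (M = 256161/(-34184) = 256161*(-1/34184) = -256161/34184 ≈ -7.4936)
L(E, h) = 384 (L(E, h) = 48*8 = 384)
(-335159 + L(130, (278 + 67)/(46 + H(-13)))) + M = (-335159 + 384) - 256161/34184 = -334775 - 256161/34184 = -11444204761/34184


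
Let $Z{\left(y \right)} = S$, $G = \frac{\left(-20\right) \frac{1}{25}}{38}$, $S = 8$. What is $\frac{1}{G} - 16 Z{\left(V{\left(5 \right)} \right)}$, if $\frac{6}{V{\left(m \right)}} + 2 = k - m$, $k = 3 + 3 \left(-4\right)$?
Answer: $- \frac{351}{2} \approx -175.5$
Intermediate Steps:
$k = -9$ ($k = 3 - 12 = -9$)
$G = - \frac{2}{95}$ ($G = \left(-20\right) \frac{1}{25} \cdot \frac{1}{38} = \left(- \frac{4}{5}\right) \frac{1}{38} = - \frac{2}{95} \approx -0.021053$)
$V{\left(m \right)} = \frac{6}{-11 - m}$ ($V{\left(m \right)} = \frac{6}{-2 - \left(9 + m\right)} = \frac{6}{-11 - m}$)
$Z{\left(y \right)} = 8$
$\frac{1}{G} - 16 Z{\left(V{\left(5 \right)} \right)} = \frac{1}{- \frac{2}{95}} - 128 = - \frac{95}{2} - 128 = - \frac{351}{2}$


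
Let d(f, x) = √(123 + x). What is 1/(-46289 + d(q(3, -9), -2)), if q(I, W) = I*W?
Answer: -1/46278 ≈ -2.1609e-5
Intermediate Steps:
1/(-46289 + d(q(3, -9), -2)) = 1/(-46289 + √(123 - 2)) = 1/(-46289 + √121) = 1/(-46289 + 11) = 1/(-46278) = -1/46278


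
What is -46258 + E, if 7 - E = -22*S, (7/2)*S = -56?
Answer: -46603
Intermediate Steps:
S = -16 (S = (2/7)*(-56) = -16)
E = -345 (E = 7 - (-22)*(-16) = 7 - 1*352 = 7 - 352 = -345)
-46258 + E = -46258 - 345 = -46603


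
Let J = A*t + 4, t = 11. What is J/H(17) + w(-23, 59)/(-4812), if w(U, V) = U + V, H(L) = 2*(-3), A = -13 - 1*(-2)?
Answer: 15633/802 ≈ 19.493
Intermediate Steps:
A = -11 (A = -13 + 2 = -11)
H(L) = -6
J = -117 (J = -11*11 + 4 = -121 + 4 = -117)
J/H(17) + w(-23, 59)/(-4812) = -117/(-6) + (-23 + 59)/(-4812) = -117*(-⅙) + 36*(-1/4812) = 39/2 - 3/401 = 15633/802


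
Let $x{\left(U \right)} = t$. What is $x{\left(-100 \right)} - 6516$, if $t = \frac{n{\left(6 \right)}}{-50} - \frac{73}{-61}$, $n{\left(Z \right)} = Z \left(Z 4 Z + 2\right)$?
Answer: $- \frac{9961793}{1525} \approx -6532.3$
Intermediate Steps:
$n{\left(Z \right)} = Z \left(2 + 4 Z^{2}\right)$ ($n{\left(Z \right)} = Z \left(4 Z Z + 2\right) = Z \left(4 Z^{2} + 2\right) = Z \left(2 + 4 Z^{2}\right)$)
$t = - \frac{24893}{1525}$ ($t = \frac{2 \cdot 6 + 4 \cdot 6^{3}}{-50} - \frac{73}{-61} = \left(12 + 4 \cdot 216\right) \left(- \frac{1}{50}\right) - - \frac{73}{61} = \left(12 + 864\right) \left(- \frac{1}{50}\right) + \frac{73}{61} = 876 \left(- \frac{1}{50}\right) + \frac{73}{61} = - \frac{438}{25} + \frac{73}{61} = - \frac{24893}{1525} \approx -16.323$)
$x{\left(U \right)} = - \frac{24893}{1525}$
$x{\left(-100 \right)} - 6516 = - \frac{24893}{1525} - 6516 = - \frac{9961793}{1525}$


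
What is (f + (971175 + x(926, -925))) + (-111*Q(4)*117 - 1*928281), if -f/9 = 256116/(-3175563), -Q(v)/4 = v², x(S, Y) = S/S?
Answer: 925214809171/1058521 ≈ 8.7406e+5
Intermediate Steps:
x(S, Y) = 1
Q(v) = -4*v²
f = 768348/1058521 (f = -2305044/(-3175563) = -2305044*(-1)/3175563 = -9*(-85372/1058521) = 768348/1058521 ≈ 0.72587)
(f + (971175 + x(926, -925))) + (-111*Q(4)*117 - 1*928281) = (768348/1058521 + (971175 + 1)) + (-(-444)*4²*117 - 1*928281) = (768348/1058521 + 971176) + (-(-444)*16*117 - 928281) = 1028010959044/1058521 + (-111*(-64)*117 - 928281) = 1028010959044/1058521 + (7104*117 - 928281) = 1028010959044/1058521 + (831168 - 928281) = 1028010959044/1058521 - 97113 = 925214809171/1058521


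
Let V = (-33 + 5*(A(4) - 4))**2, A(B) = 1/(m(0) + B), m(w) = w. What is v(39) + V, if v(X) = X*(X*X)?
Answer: 991953/16 ≈ 61997.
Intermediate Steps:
v(X) = X**3 (v(X) = X*X**2 = X**3)
A(B) = 1/B (A(B) = 1/(0 + B) = 1/B)
V = 42849/16 (V = (-33 + 5*(1/4 - 4))**2 = (-33 + 5*(-15/4))**2 = (-33 - 75/4)**2 = (-207/4)**2 = 42849/16 ≈ 2678.1)
v(39) + V = 39**3 + 42849/16 = 59319 + 42849/16 = 991953/16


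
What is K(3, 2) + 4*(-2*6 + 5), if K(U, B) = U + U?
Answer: -22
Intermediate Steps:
K(U, B) = 2*U
K(3, 2) + 4*(-2*6 + 5) = 2*3 + 4*(-2*6 + 5) = 6 + 4*(-12 + 5) = 6 + 4*(-7) = 6 - 28 = -22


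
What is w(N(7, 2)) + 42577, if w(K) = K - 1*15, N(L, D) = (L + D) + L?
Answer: 42578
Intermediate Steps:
N(L, D) = D + 2*L (N(L, D) = (D + L) + L = D + 2*L)
w(K) = -15 + K (w(K) = K - 15 = -15 + K)
w(N(7, 2)) + 42577 = (-15 + (2 + 2*7)) + 42577 = (-15 + (2 + 14)) + 42577 = (-15 + 16) + 42577 = 1 + 42577 = 42578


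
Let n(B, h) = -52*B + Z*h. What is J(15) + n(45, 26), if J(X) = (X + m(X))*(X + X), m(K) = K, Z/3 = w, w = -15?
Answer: -2610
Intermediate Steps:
Z = -45 (Z = 3*(-15) = -45)
n(B, h) = -52*B - 45*h
J(X) = 4*X² (J(X) = (X + X)*(X + X) = (2*X)*(2*X) = 4*X²)
J(15) + n(45, 26) = 4*15² + (-52*45 - 45*26) = 4*225 + (-2340 - 1170) = 900 - 3510 = -2610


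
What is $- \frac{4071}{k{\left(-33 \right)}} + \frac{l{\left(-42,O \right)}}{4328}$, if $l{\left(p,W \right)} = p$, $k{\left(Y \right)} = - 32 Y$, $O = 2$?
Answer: $- \frac{735985}{190432} \approx -3.8648$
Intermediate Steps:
$- \frac{4071}{k{\left(-33 \right)}} + \frac{l{\left(-42,O \right)}}{4328} = - \frac{4071}{\left(-32\right) \left(-33\right)} - \frac{42}{4328} = - \frac{4071}{1056} - \frac{21}{2164} = \left(-4071\right) \frac{1}{1056} - \frac{21}{2164} = - \frac{1357}{352} - \frac{21}{2164} = - \frac{735985}{190432}$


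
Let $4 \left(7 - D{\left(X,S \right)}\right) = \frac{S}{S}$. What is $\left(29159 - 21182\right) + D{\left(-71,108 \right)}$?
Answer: $\frac{31935}{4} \approx 7983.8$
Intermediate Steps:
$D{\left(X,S \right)} = \frac{27}{4}$ ($D{\left(X,S \right)} = 7 - \frac{S \frac{1}{S}}{4} = 7 - \frac{1}{4} = \frac{27}{4}$)
$\left(29159 - 21182\right) + D{\left(-71,108 \right)} = \left(29159 - 21182\right) + \frac{27}{4} = 7977 + \frac{27}{4} = \frac{31935}{4}$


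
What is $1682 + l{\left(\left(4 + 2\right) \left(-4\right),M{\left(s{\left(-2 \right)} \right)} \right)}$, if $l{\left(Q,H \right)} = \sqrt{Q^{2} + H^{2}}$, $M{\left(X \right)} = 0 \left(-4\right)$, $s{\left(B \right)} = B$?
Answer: $1706$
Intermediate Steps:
$M{\left(X \right)} = 0$
$l{\left(Q,H \right)} = \sqrt{H^{2} + Q^{2}}$
$1682 + l{\left(\left(4 + 2\right) \left(-4\right),M{\left(s{\left(-2 \right)} \right)} \right)} = 1682 + \sqrt{0^{2} + \left(\left(4 + 2\right) \left(-4\right)\right)^{2}} = 1682 + \sqrt{0 + \left(6 \left(-4\right)\right)^{2}} = 1682 + \sqrt{0 + \left(-24\right)^{2}} = 1682 + \sqrt{0 + 576} = 1682 + \sqrt{576} = 1682 + 24 = 1706$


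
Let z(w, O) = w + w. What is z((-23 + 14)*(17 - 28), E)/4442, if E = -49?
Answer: 99/2221 ≈ 0.044574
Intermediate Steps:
z(w, O) = 2*w
z((-23 + 14)*(17 - 28), E)/4442 = (2*((-23 + 14)*(17 - 28)))/4442 = (2*(-9*(-11)))*(1/4442) = (2*99)*(1/4442) = 198*(1/4442) = 99/2221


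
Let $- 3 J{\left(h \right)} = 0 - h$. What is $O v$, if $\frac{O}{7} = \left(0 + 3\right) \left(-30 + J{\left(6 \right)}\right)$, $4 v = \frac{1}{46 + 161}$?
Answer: $- \frac{49}{69} \approx -0.71014$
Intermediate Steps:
$J{\left(h \right)} = \frac{h}{3}$ ($J{\left(h \right)} = - \frac{0 - h}{3} = - \frac{\left(-1\right) h}{3} = \frac{h}{3}$)
$v = \frac{1}{828}$ ($v = \frac{1}{4 \left(46 + 161\right)} = \frac{1}{4 \cdot 207} = \frac{1}{4} \cdot \frac{1}{207} = \frac{1}{828} \approx 0.0012077$)
$O = -588$ ($O = 7 \left(0 + 3\right) \left(-30 + \frac{1}{3} \cdot 6\right) = 7 \cdot 3 \left(-30 + 2\right) = 7 \cdot 3 \left(-28\right) = 7 \left(-84\right) = -588$)
$O v = \left(-588\right) \frac{1}{828} = - \frac{49}{69}$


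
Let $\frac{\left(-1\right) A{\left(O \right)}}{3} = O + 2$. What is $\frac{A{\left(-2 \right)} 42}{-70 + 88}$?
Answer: $0$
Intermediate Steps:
$A{\left(O \right)} = -6 - 3 O$ ($A{\left(O \right)} = - 3 \left(O + 2\right) = - 3 \left(2 + O\right) = -6 - 3 O$)
$\frac{A{\left(-2 \right)} 42}{-70 + 88} = \frac{\left(-6 - -6\right) 42}{-70 + 88} = \frac{\left(-6 + 6\right) 42}{18} = 0 \cdot 42 \cdot \frac{1}{18} = 0 \cdot \frac{1}{18} = 0$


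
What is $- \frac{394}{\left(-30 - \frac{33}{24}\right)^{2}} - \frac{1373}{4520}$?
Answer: $- \frac{200476693}{284764520} \approx -0.70401$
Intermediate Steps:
$- \frac{394}{\left(-30 - \frac{33}{24}\right)^{2}} - \frac{1373}{4520} = - \frac{394}{\left(-30 - \frac{11}{8}\right)^{2}} - \frac{1373}{4520} = - \frac{394}{\left(- \frac{251}{8}\right)^{2}} - \frac{1373}{4520} = - \frac{394}{\frac{63001}{64}} - \frac{1373}{4520} = \left(-394\right) \frac{64}{63001} - \frac{1373}{4520} = - \frac{25216}{63001} - \frac{1373}{4520} = - \frac{200476693}{284764520}$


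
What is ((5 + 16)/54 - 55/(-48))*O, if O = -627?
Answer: -46189/48 ≈ -962.27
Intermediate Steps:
((5 + 16)/54 - 55/(-48))*O = ((5 + 16)/54 - 55/(-48))*(-627) = (21*(1/54) - 55*(-1/48))*(-627) = (7/18 + 55/48)*(-627) = (221/144)*(-627) = -46189/48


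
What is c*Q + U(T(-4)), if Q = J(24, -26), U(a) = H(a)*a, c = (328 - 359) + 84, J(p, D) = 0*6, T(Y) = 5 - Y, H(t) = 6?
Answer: 54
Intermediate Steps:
J(p, D) = 0
c = 53 (c = -31 + 84 = 53)
U(a) = 6*a
Q = 0
c*Q + U(T(-4)) = 53*0 + 6*(5 - 1*(-4)) = 0 + 6*(5 + 4) = 0 + 6*9 = 0 + 54 = 54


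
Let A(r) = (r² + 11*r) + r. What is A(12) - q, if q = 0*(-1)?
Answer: 288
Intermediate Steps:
q = 0
A(r) = r² + 12*r
A(12) - q = 12*(12 + 12) - 1*0 = 12*24 + 0 = 288 + 0 = 288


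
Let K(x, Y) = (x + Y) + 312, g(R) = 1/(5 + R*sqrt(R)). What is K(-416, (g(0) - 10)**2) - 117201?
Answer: -2930224/25 ≈ -1.1721e+5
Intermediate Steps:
g(R) = 1/(5 + R**(3/2))
K(x, Y) = 312 + Y + x (K(x, Y) = (Y + x) + 312 = 312 + Y + x)
K(-416, (g(0) - 10)**2) - 117201 = (312 + (1/(5 + 0**(3/2)) - 10)**2 - 416) - 117201 = (312 + (1/(5 + 0) - 10)**2 - 416) - 117201 = (312 + (1/5 - 10)**2 - 416) - 117201 = (312 + (-49/5)**2 - 416) - 117201 = (312 + 2401/25 - 416) - 117201 = -199/25 - 117201 = -2930224/25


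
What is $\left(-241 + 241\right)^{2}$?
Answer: $0$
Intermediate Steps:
$\left(-241 + 241\right)^{2} = 0^{2} = 0$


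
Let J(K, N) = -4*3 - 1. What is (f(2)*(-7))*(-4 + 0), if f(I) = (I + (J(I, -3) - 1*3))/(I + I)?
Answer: -98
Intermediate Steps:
J(K, N) = -13 (J(K, N) = -12 - 1 = -13)
f(I) = (-16 + I)/(2*I) (f(I) = (I + (-13 - 1*3))/(I + I) = (I + (-13 - 3))/((2*I)) = (I - 16)*(1/(2*I)) = (-16 + I)*(1/(2*I)) = (-16 + I)/(2*I))
(f(2)*(-7))*(-4 + 0) = (((½)*(-16 + 2)/2)*(-7))*(-4 + 0) = (((½)*(½)*(-14))*(-7))*(-4) = -7/2*(-7)*(-4) = (49/2)*(-4) = -98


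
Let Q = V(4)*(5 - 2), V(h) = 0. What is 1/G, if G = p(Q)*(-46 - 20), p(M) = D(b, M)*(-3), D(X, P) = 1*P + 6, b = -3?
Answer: 1/1188 ≈ 0.00084175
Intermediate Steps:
D(X, P) = 6 + P (D(X, P) = P + 6 = 6 + P)
Q = 0 (Q = 0*(5 - 2) = 0*3 = 0)
p(M) = -18 - 3*M (p(M) = (6 + M)*(-3) = -18 - 3*M)
G = 1188 (G = (-18 - 3*0)*(-46 - 20) = (-18 + 0)*(-66) = -18*(-66) = 1188)
1/G = 1/1188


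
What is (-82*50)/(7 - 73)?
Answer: 2050/33 ≈ 62.121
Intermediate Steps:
(-82*50)/(7 - 73) = -4100/(-66) = -4100*(-1/66) = 2050/33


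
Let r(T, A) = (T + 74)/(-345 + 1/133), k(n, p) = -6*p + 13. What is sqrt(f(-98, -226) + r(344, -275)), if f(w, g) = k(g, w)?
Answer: sqrt(315689834990)/22942 ≈ 24.491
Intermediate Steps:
k(n, p) = 13 - 6*p
f(w, g) = 13 - 6*w
r(T, A) = -4921/22942 - 133*T/45884 (r(T, A) = (74 + T)/(-345 + 1/133) = (74 + T)/(-45884/133) = (74 + T)*(-133/45884) = -4921/22942 - 133*T/45884)
sqrt(f(-98, -226) + r(344, -275)) = sqrt((13 - 6*(-98)) + (-4921/22942 - 133/45884*344)) = sqrt((13 + 588) + (-4921/22942 - 11438/11471)) = sqrt(601 - 27797/22942) = sqrt(13760345/22942) = sqrt(315689834990)/22942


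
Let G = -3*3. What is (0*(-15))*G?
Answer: 0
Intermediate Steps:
G = -9
(0*(-15))*G = (0*(-15))*(-9) = 0*(-9) = 0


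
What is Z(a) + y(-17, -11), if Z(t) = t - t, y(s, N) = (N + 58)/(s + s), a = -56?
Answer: -47/34 ≈ -1.3824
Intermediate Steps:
y(s, N) = (58 + N)/(2*s) (y(s, N) = (58 + N)/((2*s)) = (58 + N)*(1/(2*s)) = (58 + N)/(2*s))
Z(t) = 0
Z(a) + y(-17, -11) = 0 + (½)*(58 - 11)/(-17) = 0 + (½)*(-1/17)*47 = 0 - 47/34 = -47/34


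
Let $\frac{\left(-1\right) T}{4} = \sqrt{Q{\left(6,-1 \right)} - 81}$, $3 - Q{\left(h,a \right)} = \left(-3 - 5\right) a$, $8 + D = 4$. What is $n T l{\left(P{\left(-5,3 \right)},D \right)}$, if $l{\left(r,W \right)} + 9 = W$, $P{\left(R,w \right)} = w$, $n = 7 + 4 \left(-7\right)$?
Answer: $- 1092 i \sqrt{86} \approx - 10127.0 i$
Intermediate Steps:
$n = -21$ ($n = 7 - 28 = -21$)
$D = -4$ ($D = -8 + 4 = -4$)
$l{\left(r,W \right)} = -9 + W$
$Q{\left(h,a \right)} = 3 + 8 a$ ($Q{\left(h,a \right)} = 3 - \left(-3 - 5\right) a = 3 - - 8 a = 3 + 8 a$)
$T = - 4 i \sqrt{86}$ ($T = - 4 \sqrt{\left(3 + 8 \left(-1\right)\right) - 81} = - 4 \sqrt{\left(3 - 8\right) - 81} = - 4 \sqrt{-5 - 81} = - 4 \sqrt{-86} = - 4 i \sqrt{86} \approx - 37.094 i$)
$n T l{\left(P{\left(-5,3 \right)},D \right)} = - 21 \left(- 4 i \sqrt{86}\right) \left(-9 - 4\right) = 84 i \sqrt{86} \left(-13\right) = - 1092 i \sqrt{86}$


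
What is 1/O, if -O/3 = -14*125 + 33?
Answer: 1/5151 ≈ 0.00019414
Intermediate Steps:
O = 5151 (O = -3*(-14*125 + 33) = -3*(-1750 + 33) = -3*(-1717) = 5151)
1/O = 1/5151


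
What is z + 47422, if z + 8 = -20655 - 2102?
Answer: 24657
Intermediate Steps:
z = -22765 (z = -8 + (-20655 - 2102) = -8 - 22757 = -22765)
z + 47422 = -22765 + 47422 = 24657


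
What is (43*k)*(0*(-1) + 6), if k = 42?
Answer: 10836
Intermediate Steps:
(43*k)*(0*(-1) + 6) = (43*42)*(0*(-1) + 6) = 1806*(0 + 6) = 1806*6 = 10836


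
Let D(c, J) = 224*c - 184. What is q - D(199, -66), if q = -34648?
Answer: -79040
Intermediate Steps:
D(c, J) = -184 + 224*c
q - D(199, -66) = -34648 - (-184 + 224*199) = -34648 - (-184 + 44576) = -34648 - 1*44392 = -34648 - 44392 = -79040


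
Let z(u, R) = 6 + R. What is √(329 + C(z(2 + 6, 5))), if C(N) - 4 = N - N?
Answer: 3*√37 ≈ 18.248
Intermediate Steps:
C(N) = 4 (C(N) = 4 + (N - N) = 4 + 0 = 4)
√(329 + C(z(2 + 6, 5))) = √(329 + 4) = √333 = 3*√37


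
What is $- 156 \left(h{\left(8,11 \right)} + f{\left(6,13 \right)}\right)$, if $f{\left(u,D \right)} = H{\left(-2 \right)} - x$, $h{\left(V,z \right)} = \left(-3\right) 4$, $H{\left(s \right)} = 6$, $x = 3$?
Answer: $1404$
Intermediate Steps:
$h{\left(V,z \right)} = -12$
$f{\left(u,D \right)} = 3$ ($f{\left(u,D \right)} = 6 - 3 = 3$)
$- 156 \left(h{\left(8,11 \right)} + f{\left(6,13 \right)}\right) = - 156 \left(-12 + 3\right) = \left(-156\right) \left(-9\right) = 1404$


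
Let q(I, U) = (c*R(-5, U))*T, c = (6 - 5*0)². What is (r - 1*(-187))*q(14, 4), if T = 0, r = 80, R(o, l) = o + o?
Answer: 0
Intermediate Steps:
R(o, l) = 2*o
c = 36 (c = (6 + 0)² = 6² = 36)
q(I, U) = 0 (q(I, U) = (36*(2*(-5)))*0 = (36*(-10))*0 = -360*0 = 0)
(r - 1*(-187))*q(14, 4) = (80 - 1*(-187))*0 = (80 + 187)*0 = 267*0 = 0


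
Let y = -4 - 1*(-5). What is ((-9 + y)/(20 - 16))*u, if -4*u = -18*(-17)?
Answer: 153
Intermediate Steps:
y = 1 (y = -4 + 5 = 1)
u = -153/2 (u = -(-9)*(-17)/2 = -¼*306 = -153/2 ≈ -76.500)
((-9 + y)/(20 - 16))*u = ((-9 + 1)/(20 - 16))*(-153/2) = -8/4*(-153/2) = -8*¼*(-153/2) = -2*(-153/2) = 153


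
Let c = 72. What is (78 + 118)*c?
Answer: 14112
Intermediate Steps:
(78 + 118)*c = (78 + 118)*72 = 196*72 = 14112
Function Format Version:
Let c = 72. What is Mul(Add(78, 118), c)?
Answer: 14112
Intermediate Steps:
Mul(Add(78, 118), c) = Mul(Add(78, 118), 72) = Mul(196, 72) = 14112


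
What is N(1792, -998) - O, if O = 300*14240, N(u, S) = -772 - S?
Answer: -4271774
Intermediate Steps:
O = 4272000
N(1792, -998) - O = (-772 - 1*(-998)) - 1*4272000 = (-772 + 998) - 4272000 = 226 - 4272000 = -4271774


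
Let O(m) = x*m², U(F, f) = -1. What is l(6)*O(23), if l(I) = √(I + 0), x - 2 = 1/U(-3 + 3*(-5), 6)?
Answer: 529*√6 ≈ 1295.8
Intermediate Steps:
x = 1 (x = 2 + 1/(-1) = 2 - 1 = 1)
l(I) = √I
O(m) = m² (O(m) = 1*m² = m²)
l(6)*O(23) = √6*23² = √6*529 = 529*√6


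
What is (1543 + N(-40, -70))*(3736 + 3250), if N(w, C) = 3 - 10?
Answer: 10730496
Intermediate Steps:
N(w, C) = -7
(1543 + N(-40, -70))*(3736 + 3250) = (1543 - 7)*(3736 + 3250) = 1536*6986 = 10730496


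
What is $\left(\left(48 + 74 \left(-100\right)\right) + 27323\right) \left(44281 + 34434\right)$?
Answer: $1572017265$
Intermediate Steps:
$\left(\left(48 + 74 \left(-100\right)\right) + 27323\right) \left(44281 + 34434\right) = \left(\left(48 - 7400\right) + 27323\right) 78715 = \left(-7352 + 27323\right) 78715 = 19971 \cdot 78715 = 1572017265$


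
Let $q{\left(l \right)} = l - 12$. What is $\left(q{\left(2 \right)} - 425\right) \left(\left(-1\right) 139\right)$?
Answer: $60465$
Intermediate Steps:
$q{\left(l \right)} = -12 + l$ ($q{\left(l \right)} = l - 12 = -12 + l$)
$\left(q{\left(2 \right)} - 425\right) \left(\left(-1\right) 139\right) = \left(\left(-12 + 2\right) - 425\right) \left(\left(-1\right) 139\right) = \left(-10 - 425\right) \left(-139\right) = \left(-435\right) \left(-139\right) = 60465$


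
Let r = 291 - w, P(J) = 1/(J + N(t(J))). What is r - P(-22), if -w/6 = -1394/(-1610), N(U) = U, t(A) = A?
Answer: 10492033/35420 ≈ 296.22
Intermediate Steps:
P(J) = 1/(2*J) (P(J) = 1/(J + J) = 1/(2*J))
w = -4182/805 (w = -(-8364)/(-1610) = -(-8364)*(-1)/1610 = -6*697/805 = -4182/805 ≈ -5.1950)
r = 238437/805 (r = 291 - 1*(-4182/805) = 291 + 4182/805 = 238437/805 ≈ 296.19)
r - P(-22) = 238437/805 - 1/(2*(-22)) = 238437/805 - (-1)/(2*22) = 238437/805 - 1*(-1/44) = 238437/805 + 1/44 = 10492033/35420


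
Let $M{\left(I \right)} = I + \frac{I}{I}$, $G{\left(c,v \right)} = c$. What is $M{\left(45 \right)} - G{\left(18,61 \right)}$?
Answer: $28$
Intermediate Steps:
$M{\left(I \right)} = 1 + I$ ($M{\left(I \right)} = I + 1 = 1 + I$)
$M{\left(45 \right)} - G{\left(18,61 \right)} = \left(1 + 45\right) - 18 = 46 - 18 = 28$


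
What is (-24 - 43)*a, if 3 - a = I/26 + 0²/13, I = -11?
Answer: -5963/26 ≈ -229.35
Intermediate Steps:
a = 89/26 (a = 3 - (-11/26 + 0²/13) = 3 - (-11*1/26 + 0*(1/13)) = 3 - (-11/26 + 0) = 3 - 1*(-11/26) = 3 + 11/26 = 89/26 ≈ 3.4231)
(-24 - 43)*a = (-24 - 43)*(89/26) = -67*89/26 = -5963/26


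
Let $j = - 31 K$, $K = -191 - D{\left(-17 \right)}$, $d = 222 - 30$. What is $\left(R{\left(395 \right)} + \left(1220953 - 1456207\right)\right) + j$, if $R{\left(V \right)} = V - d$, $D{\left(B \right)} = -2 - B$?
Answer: $-228665$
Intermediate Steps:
$d = 192$ ($d = 222 - 30 = 192$)
$K = -206$ ($K = -191 - \left(-2 - -17\right) = -191 - \left(-2 + 17\right) = -191 - 15 = -206$)
$j = 6386$ ($j = \left(-31\right) \left(-206\right) = 6386$)
$R{\left(V \right)} = -192 + V$ ($R{\left(V \right)} = V - 192 = -192 + V$)
$\left(R{\left(395 \right)} + \left(1220953 - 1456207\right)\right) + j = \left(\left(-192 + 395\right) + \left(1220953 - 1456207\right)\right) + 6386 = \left(203 - 235254\right) + 6386 = -235051 + 6386 = -228665$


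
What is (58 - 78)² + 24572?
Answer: 24972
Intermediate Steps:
(58 - 78)² + 24572 = (-20)² + 24572 = 400 + 24572 = 24972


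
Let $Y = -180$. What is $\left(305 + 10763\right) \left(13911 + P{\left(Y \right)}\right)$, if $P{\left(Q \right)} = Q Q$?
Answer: $512570148$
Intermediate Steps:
$P{\left(Q \right)} = Q^{2}$
$\left(305 + 10763\right) \left(13911 + P{\left(Y \right)}\right) = \left(305 + 10763\right) \left(13911 + \left(-180\right)^{2}\right) = 11068 \left(13911 + 32400\right) = 11068 \cdot 46311 = 512570148$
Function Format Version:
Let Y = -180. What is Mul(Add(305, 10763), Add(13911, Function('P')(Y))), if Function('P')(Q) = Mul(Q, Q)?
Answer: 512570148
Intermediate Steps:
Function('P')(Q) = Pow(Q, 2)
Mul(Add(305, 10763), Add(13911, Function('P')(Y))) = Mul(Add(305, 10763), Add(13911, Pow(-180, 2))) = Mul(11068, Add(13911, 32400)) = Mul(11068, 46311) = 512570148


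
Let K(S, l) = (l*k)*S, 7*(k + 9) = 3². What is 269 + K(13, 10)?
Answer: -5137/7 ≈ -733.86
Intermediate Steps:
k = -54/7 (k = -9 + (⅐)*3² = -9 + (⅐)*9 = -9 + 9/7 = -54/7 ≈ -7.7143)
K(S, l) = -54*S*l/7 (K(S, l) = (l*(-54/7))*S = (-54*l/7)*S = -54*S*l/7)
269 + K(13, 10) = 269 - 54/7*13*10 = 269 - 7020/7 = -5137/7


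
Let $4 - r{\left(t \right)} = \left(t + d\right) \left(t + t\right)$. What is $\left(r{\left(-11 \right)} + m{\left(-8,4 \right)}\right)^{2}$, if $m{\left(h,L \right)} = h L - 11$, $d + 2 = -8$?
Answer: $251001$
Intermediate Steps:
$d = -10$ ($d = -2 - 8 = -10$)
$m{\left(h,L \right)} = -11 + L h$ ($m{\left(h,L \right)} = L h - 11 = -11 + L h$)
$r{\left(t \right)} = 4 - 2 t \left(-10 + t\right)$ ($r{\left(t \right)} = 4 - \left(t - 10\right) \left(t + t\right) = 4 - \left(-10 + t\right) 2 t = 4 - 2 t \left(-10 + t\right)$)
$\left(r{\left(-11 \right)} + m{\left(-8,4 \right)}\right)^{2} = \left(\left(4 - 2 \left(-11\right)^{2} + 20 \left(-11\right)\right) + \left(-11 + 4 \left(-8\right)\right)\right)^{2} = \left(\left(4 - 242 - 220\right) - 43\right)^{2} = \left(-458 - 43\right)^{2} = \left(-501\right)^{2} = 251001$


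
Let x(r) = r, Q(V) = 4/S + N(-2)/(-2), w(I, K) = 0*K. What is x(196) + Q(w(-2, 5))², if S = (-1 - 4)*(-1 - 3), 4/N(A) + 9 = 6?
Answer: 44269/225 ≈ 196.75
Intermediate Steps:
N(A) = -4/3 (N(A) = 4/(-9 + 6) = 4/(-3) = 4*(-⅓) = -4/3)
w(I, K) = 0
S = 20 (S = -5*(-4) = 20)
Q(V) = 13/15 (Q(V) = 4/20 - 4/3/(-2) = 4*(1/20) - 4/3*(-½) = ⅕ + ⅔ = 13/15)
x(196) + Q(w(-2, 5))² = 196 + (13/15)² = 196 + 169/225 = 44269/225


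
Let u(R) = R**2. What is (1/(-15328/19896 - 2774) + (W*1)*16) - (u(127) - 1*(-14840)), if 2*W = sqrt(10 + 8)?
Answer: -213712550013/6900854 + 24*sqrt(2) ≈ -30935.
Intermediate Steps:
W = 3*sqrt(2)/2 (W = sqrt(10 + 8)/2 = sqrt(18)/2 = (3*sqrt(2))/2 = 3*sqrt(2)/2 ≈ 2.1213)
(1/(-15328/19896 - 2774) + (W*1)*16) - (u(127) - 1*(-14840)) = (1/(-15328/19896 - 2774) + ((3*sqrt(2)/2)*1)*16) - (127**2 - 1*(-14840)) = (1/(-15328*1/19896 - 2774) + (3*sqrt(2)/2)*16) - (16129 + 14840) = (1/(-1916/2487 - 2774) + 24*sqrt(2)) - 1*30969 = (1/(-6900854/2487) + 24*sqrt(2)) - 30969 = (-2487/6900854 + 24*sqrt(2)) - 30969 = -213712550013/6900854 + 24*sqrt(2)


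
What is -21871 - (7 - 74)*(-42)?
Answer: -24685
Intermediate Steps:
-21871 - (7 - 74)*(-42) = -21871 - (-67)*(-42) = -21871 - 1*2814 = -21871 - 2814 = -24685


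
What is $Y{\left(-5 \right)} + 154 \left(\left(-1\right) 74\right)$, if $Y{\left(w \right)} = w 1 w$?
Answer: $-11371$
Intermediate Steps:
$Y{\left(w \right)} = w^{2}$ ($Y{\left(w \right)} = w w = w^{2}$)
$Y{\left(-5 \right)} + 154 \left(\left(-1\right) 74\right) = \left(-5\right)^{2} + 154 \left(\left(-1\right) 74\right) = 25 + 154 \left(-74\right) = 25 - 11396 = -11371$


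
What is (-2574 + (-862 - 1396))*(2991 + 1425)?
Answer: -21338112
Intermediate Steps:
(-2574 + (-862 - 1396))*(2991 + 1425) = (-2574 - 2258)*4416 = -4832*4416 = -21338112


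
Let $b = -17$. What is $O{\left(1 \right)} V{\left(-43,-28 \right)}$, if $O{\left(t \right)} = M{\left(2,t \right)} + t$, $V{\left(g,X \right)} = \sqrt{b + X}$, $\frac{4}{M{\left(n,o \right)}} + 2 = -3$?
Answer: $\frac{3 i \sqrt{5}}{5} \approx 1.3416 i$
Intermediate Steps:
$M{\left(n,o \right)} = - \frac{4}{5}$ ($M{\left(n,o \right)} = \frac{4}{-2 - 3} = \frac{4}{-5} = 4 \left(- \frac{1}{5}\right) = - \frac{4}{5}$)
$V{\left(g,X \right)} = \sqrt{-17 + X}$
$O{\left(t \right)} = - \frac{4}{5} + t$
$O{\left(1 \right)} V{\left(-43,-28 \right)} = \left(- \frac{4}{5} + 1\right) \sqrt{-17 - 28} = \frac{\sqrt{-45}}{5} = \frac{3 i \sqrt{5}}{5}$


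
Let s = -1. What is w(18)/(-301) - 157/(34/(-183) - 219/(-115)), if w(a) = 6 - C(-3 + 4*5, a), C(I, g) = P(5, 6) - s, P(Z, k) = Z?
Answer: -3304065/36167 ≈ -91.356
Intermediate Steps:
C(I, g) = 6 (C(I, g) = 5 - 1*(-1) = 5 + 1 = 6)
w(a) = 0 (w(a) = 6 - 1*6 = 6 - 6 = 0)
w(18)/(-301) - 157/(34/(-183) - 219/(-115)) = 0/(-301) - 157/(34/(-183) - 219/(-115)) = 0*(-1/301) - 157/(34*(-1/183) - 219*(-1/115)) = 0 - 157/(-34/183 + 219/115) = 0 - 157/36167/21045 = 0 - 157*21045/36167 = 0 - 3304065/36167 = -3304065/36167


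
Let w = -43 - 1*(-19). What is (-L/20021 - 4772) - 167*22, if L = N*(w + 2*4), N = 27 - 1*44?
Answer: -169097638/20021 ≈ -8446.0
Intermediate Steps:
N = -17 (N = 27 - 44 = -17)
w = -24 (w = -43 + 19 = -24)
L = 272 (L = -17*(-24 + 2*4) = -17*(-24 + 8) = -17*(-16) = 272)
(-L/20021 - 4772) - 167*22 = (-1*272/20021 - 4772) - 167*22 = (-272*1/20021 - 4772) - 3674 = (-272/20021 - 4772) - 3674 = -95540484/20021 - 3674 = -169097638/20021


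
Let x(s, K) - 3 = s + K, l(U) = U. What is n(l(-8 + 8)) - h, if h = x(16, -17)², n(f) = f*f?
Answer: -4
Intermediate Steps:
x(s, K) = 3 + K + s (x(s, K) = 3 + (s + K) = 3 + (K + s) = 3 + K + s)
n(f) = f²
h = 4 (h = (3 - 17 + 16)² = 2² = 4)
n(l(-8 + 8)) - h = (-8 + 8)² - 1*4 = 0² - 4 = 0 - 4 = -4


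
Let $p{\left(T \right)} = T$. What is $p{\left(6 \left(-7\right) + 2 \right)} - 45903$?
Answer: $-45943$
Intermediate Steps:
$p{\left(6 \left(-7\right) + 2 \right)} - 45903 = \left(6 \left(-7\right) + 2\right) - 45903 = \left(-42 + 2\right) - 45903 = -40 - 45903 = -45943$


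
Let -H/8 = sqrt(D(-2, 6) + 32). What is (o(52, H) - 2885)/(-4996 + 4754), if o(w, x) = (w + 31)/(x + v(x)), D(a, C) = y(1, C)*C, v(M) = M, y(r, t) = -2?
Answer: 2885/242 + 83*sqrt(5)/38720 ≈ 11.926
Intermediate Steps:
D(a, C) = -2*C
H = -16*sqrt(5) (H = -8*sqrt(-2*6 + 32) = -8*sqrt(-12 + 32) = -16*sqrt(5) ≈ -35.777)
o(w, x) = (31 + w)/(2*x) (o(w, x) = (w + 31)/(x + x) = (31 + w)/((2*x)) = (31 + w)*(1/(2*x)) = (31 + w)/(2*x))
(o(52, H) - 2885)/(-4996 + 4754) = ((31 + 52)/(2*((-16*sqrt(5)))) - 2885)/(-4996 + 4754) = ((1/2)*(-sqrt(5)/80)*83 - 2885)/(-242) = (-83*sqrt(5)/160 - 2885)*(-1/242) = (-2885 - 83*sqrt(5)/160)*(-1/242) = 2885/242 + 83*sqrt(5)/38720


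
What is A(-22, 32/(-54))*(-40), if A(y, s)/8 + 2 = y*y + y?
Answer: -147200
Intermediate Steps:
A(y, s) = -16 + 8*y + 8*y**2 (A(y, s) = -16 + 8*(y*y + y) = -16 + 8*(y**2 + y) = -16 + 8*(y + y**2) = -16 + (8*y + 8*y**2) = -16 + 8*y + 8*y**2)
A(-22, 32/(-54))*(-40) = (-16 + 8*(-22) + 8*(-22)**2)*(-40) = (-16 - 176 + 8*484)*(-40) = (-16 - 176 + 3872)*(-40) = 3680*(-40) = -147200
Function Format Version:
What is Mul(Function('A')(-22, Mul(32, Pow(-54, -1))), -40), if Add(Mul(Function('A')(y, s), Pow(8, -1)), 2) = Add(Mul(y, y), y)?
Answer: -147200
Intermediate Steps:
Function('A')(y, s) = Add(-16, Mul(8, y), Mul(8, Pow(y, 2))) (Function('A')(y, s) = Add(-16, Mul(8, Add(Mul(y, y), y))) = Add(-16, Mul(8, Add(Pow(y, 2), y))) = Add(-16, Mul(8, Add(y, Pow(y, 2)))) = Add(-16, Add(Mul(8, y), Mul(8, Pow(y, 2)))) = Add(-16, Mul(8, y), Mul(8, Pow(y, 2))))
Mul(Function('A')(-22, Mul(32, Pow(-54, -1))), -40) = Mul(Add(-16, Mul(8, -22), Mul(8, Pow(-22, 2))), -40) = Mul(Add(-16, -176, Mul(8, 484)), -40) = Mul(Add(-16, -176, 3872), -40) = Mul(3680, -40) = -147200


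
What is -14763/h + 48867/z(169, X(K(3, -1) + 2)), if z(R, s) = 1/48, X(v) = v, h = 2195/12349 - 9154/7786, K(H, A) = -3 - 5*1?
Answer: 113243557633899/47976238 ≈ 2.3604e+6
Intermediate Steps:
K(H, A) = -8 (K(H, A) = -3 - 5 = -8)
h = -47976238/48074657 (h = 2195*(1/12349) - 9154*1/7786 = 2195/12349 - 4577/3893 = -47976238/48074657 ≈ -0.99795)
z(R, s) = 1/48
-14763/h + 48867/z(169, X(K(3, -1) + 2)) = -14763/(-47976238/48074657) + 48867/(1/48) = -14763*(-48074657/47976238) + 48867*48 = 709726161291/47976238 + 2345616 = 113243557633899/47976238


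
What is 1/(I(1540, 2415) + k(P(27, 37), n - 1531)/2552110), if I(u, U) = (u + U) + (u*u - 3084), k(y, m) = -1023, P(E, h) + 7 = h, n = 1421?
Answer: 232010/550436996617 ≈ 4.2150e-7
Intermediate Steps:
P(E, h) = -7 + h
I(u, U) = -3084 + U + u + u² (I(u, U) = (U + u) + (u² - 3084) = (U + u) + (-3084 + u²) = -3084 + U + u + u²)
1/(I(1540, 2415) + k(P(27, 37), n - 1531)/2552110) = 1/((-3084 + 2415 + 1540 + 1540²) - 1023/2552110) = 1/((-3084 + 2415 + 1540 + 2371600) - 1023*1/2552110) = 1/(2372471 - 93/232010) = 1/(550436996617/232010) = 232010/550436996617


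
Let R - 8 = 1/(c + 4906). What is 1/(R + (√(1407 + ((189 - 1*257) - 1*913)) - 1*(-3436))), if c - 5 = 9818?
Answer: 747153225533/2573103341556463 - 216943441*√426/2573103341556463 ≈ 0.00028863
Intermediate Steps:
c = 9823 (c = 5 + 9818 = 9823)
R = 117833/14729 (R = 8 + 1/(9823 + 4906) = 8 + 1/14729 = 117833/14729 ≈ 8.0001)
1/(R + (√(1407 + ((189 - 1*257) - 1*913)) - 1*(-3436))) = 1/(117833/14729 + (√(1407 + ((189 - 1*257) - 1*913)) - 1*(-3436))) = 1/(117833/14729 + (√(1407 + ((189 - 257) - 913)) + 3436)) = 1/(117833/14729 + (√(1407 + (-68 - 913)) + 3436)) = 1/(117833/14729 + (√(1407 - 981) + 3436)) = 1/(117833/14729 + (√426 + 3436)) = 1/(117833/14729 + (3436 + √426)) = 1/(50726677/14729 + √426)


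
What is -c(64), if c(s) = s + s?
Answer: -128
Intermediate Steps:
c(s) = 2*s
-c(64) = -2*64 = -1*128 = -128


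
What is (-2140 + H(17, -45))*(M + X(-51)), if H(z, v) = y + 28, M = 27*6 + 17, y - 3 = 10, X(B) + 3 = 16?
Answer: -403008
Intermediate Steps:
X(B) = 13 (X(B) = -3 + 16 = 13)
y = 13 (y = 3 + 10 = 13)
M = 179 (M = 162 + 17 = 179)
H(z, v) = 41 (H(z, v) = 13 + 28 = 41)
(-2140 + H(17, -45))*(M + X(-51)) = (-2140 + 41)*(179 + 13) = -2099*192 = -403008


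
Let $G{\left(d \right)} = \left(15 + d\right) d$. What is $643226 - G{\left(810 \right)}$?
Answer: $-25024$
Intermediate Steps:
$G{\left(d \right)} = d \left(15 + d\right)$
$643226 - G{\left(810 \right)} = 643226 - 810 \left(15 + 810\right) = 643226 - 810 \cdot 825 = 643226 - 668250 = -25024$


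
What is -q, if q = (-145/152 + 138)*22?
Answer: -229141/76 ≈ -3015.0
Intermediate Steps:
q = 229141/76 (q = (-145*1/152 + 138)*22 = (-145/152 + 138)*22 = (20831/152)*22 = 229141/76 ≈ 3015.0)
-q = -1*229141/76 = -229141/76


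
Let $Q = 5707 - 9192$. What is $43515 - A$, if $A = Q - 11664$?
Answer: $58664$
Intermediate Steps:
$Q = -3485$
$A = -15149$ ($A = -3485 - 11664 = -15149$)
$43515 - A = 43515 - -15149 = 43515 + 15149 = 58664$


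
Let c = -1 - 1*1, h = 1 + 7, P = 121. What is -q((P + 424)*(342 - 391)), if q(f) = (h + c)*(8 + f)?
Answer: 160182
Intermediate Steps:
h = 8
c = -2 (c = -1 - 1 = -2)
q(f) = 48 + 6*f (q(f) = (8 - 2)*(8 + f) = 6*(8 + f) = 48 + 6*f)
-q((P + 424)*(342 - 391)) = -(48 + 6*((121 + 424)*(342 - 391))) = -(48 + 6*(545*(-49))) = -(48 + 6*(-26705)) = -(48 - 160230) = -1*(-160182) = 160182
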